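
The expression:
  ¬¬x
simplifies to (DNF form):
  x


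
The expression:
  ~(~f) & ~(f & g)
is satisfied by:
  {f: True, g: False}


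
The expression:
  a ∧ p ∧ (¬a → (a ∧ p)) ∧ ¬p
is never true.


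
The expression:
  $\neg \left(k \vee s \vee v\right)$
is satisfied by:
  {v: False, k: False, s: False}


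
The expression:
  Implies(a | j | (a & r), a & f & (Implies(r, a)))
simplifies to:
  (a & f) | (~a & ~j)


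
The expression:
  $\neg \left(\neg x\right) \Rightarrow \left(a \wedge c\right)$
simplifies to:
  $\left(a \wedge c\right) \vee \neg x$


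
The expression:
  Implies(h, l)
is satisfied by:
  {l: True, h: False}
  {h: False, l: False}
  {h: True, l: True}


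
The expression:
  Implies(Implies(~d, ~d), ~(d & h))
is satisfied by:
  {h: False, d: False}
  {d: True, h: False}
  {h: True, d: False}


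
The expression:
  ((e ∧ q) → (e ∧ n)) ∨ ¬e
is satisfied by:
  {n: True, e: False, q: False}
  {e: False, q: False, n: False}
  {n: True, q: True, e: False}
  {q: True, e: False, n: False}
  {n: True, e: True, q: False}
  {e: True, n: False, q: False}
  {n: True, q: True, e: True}


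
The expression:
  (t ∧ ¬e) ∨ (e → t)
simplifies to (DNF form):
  t ∨ ¬e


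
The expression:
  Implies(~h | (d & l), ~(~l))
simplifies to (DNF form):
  h | l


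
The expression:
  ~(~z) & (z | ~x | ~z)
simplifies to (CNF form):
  z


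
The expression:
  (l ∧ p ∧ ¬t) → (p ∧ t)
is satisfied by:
  {t: True, l: False, p: False}
  {l: False, p: False, t: False}
  {t: True, p: True, l: False}
  {p: True, l: False, t: False}
  {t: True, l: True, p: False}
  {l: True, t: False, p: False}
  {t: True, p: True, l: True}


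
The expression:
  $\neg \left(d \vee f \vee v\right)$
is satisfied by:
  {d: False, v: False, f: False}


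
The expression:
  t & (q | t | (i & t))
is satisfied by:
  {t: True}


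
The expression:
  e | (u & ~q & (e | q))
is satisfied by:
  {e: True}


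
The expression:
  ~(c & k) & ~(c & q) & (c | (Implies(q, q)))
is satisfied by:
  {q: False, c: False, k: False}
  {k: True, q: False, c: False}
  {q: True, k: False, c: False}
  {k: True, q: True, c: False}
  {c: True, k: False, q: False}


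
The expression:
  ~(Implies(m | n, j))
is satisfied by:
  {n: True, m: True, j: False}
  {n: True, m: False, j: False}
  {m: True, n: False, j: False}


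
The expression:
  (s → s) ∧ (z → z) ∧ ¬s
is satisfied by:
  {s: False}


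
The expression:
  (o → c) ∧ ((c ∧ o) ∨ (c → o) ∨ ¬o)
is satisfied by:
  {c: True, o: False}
  {o: False, c: False}
  {o: True, c: True}


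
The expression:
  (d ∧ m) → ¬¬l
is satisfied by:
  {l: True, m: False, d: False}
  {m: False, d: False, l: False}
  {d: True, l: True, m: False}
  {d: True, m: False, l: False}
  {l: True, m: True, d: False}
  {m: True, l: False, d: False}
  {d: True, m: True, l: True}


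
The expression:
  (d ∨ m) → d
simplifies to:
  d ∨ ¬m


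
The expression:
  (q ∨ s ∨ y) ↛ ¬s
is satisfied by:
  {s: True}


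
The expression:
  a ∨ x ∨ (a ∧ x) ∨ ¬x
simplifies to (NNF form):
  True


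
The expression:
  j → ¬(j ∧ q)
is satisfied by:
  {q: False, j: False}
  {j: True, q: False}
  {q: True, j: False}


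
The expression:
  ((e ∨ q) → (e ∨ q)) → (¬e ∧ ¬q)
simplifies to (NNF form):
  ¬e ∧ ¬q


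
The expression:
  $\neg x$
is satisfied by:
  {x: False}


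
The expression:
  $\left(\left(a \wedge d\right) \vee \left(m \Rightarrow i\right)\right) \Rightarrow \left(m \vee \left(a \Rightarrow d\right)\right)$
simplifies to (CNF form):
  $d \vee m \vee \neg a$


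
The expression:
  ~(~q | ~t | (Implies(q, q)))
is never true.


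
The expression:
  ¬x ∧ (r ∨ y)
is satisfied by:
  {r: True, y: True, x: False}
  {r: True, y: False, x: False}
  {y: True, r: False, x: False}


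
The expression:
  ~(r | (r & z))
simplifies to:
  ~r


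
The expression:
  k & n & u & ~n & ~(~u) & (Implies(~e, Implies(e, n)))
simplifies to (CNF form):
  False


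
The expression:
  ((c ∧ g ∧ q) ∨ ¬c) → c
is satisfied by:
  {c: True}


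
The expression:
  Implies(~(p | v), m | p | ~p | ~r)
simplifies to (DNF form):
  True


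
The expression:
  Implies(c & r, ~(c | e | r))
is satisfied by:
  {c: False, r: False}
  {r: True, c: False}
  {c: True, r: False}


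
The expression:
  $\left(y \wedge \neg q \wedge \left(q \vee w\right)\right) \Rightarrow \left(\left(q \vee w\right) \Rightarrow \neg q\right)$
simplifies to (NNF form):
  $\text{True}$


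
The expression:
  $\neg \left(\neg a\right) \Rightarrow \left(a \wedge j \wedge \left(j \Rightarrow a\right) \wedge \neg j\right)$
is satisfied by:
  {a: False}


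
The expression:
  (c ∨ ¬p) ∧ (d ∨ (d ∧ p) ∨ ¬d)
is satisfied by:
  {c: True, p: False}
  {p: False, c: False}
  {p: True, c: True}


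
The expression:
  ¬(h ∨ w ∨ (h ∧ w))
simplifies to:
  ¬h ∧ ¬w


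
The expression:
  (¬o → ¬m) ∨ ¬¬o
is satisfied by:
  {o: True, m: False}
  {m: False, o: False}
  {m: True, o: True}


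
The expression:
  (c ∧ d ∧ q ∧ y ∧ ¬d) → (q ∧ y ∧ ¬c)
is always true.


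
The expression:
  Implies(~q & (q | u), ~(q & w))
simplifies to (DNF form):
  True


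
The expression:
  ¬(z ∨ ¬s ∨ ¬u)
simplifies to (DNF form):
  s ∧ u ∧ ¬z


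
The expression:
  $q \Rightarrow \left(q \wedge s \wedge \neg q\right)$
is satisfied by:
  {q: False}


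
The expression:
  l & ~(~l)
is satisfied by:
  {l: True}


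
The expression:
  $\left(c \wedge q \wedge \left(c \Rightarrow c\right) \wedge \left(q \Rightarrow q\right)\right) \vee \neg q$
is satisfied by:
  {c: True, q: False}
  {q: False, c: False}
  {q: True, c: True}


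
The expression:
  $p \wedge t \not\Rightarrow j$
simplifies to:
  $p \wedge t \wedge \neg j$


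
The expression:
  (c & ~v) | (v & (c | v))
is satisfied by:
  {c: True, v: True}
  {c: True, v: False}
  {v: True, c: False}


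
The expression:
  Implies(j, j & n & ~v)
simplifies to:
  ~j | (n & ~v)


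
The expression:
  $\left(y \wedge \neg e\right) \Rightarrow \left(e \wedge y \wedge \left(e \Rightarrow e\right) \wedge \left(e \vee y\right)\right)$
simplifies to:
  $e \vee \neg y$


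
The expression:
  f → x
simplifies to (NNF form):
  x ∨ ¬f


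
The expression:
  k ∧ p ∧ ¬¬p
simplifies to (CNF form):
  k ∧ p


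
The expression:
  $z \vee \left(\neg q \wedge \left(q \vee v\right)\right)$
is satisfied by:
  {z: True, v: True, q: False}
  {z: True, v: False, q: False}
  {z: True, q: True, v: True}
  {z: True, q: True, v: False}
  {v: True, q: False, z: False}


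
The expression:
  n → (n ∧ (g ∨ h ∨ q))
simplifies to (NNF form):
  g ∨ h ∨ q ∨ ¬n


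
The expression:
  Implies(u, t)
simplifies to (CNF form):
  t | ~u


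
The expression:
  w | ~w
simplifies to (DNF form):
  True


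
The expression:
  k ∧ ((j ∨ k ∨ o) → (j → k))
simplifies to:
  k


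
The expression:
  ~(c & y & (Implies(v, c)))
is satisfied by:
  {c: False, y: False}
  {y: True, c: False}
  {c: True, y: False}


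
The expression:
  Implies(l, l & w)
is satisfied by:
  {w: True, l: False}
  {l: False, w: False}
  {l: True, w: True}


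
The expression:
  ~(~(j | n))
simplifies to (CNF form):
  j | n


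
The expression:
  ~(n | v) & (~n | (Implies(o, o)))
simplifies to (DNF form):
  ~n & ~v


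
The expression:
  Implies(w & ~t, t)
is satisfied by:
  {t: True, w: False}
  {w: False, t: False}
  {w: True, t: True}


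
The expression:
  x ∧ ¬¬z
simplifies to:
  x ∧ z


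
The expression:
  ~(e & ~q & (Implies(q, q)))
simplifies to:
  q | ~e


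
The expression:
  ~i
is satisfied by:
  {i: False}


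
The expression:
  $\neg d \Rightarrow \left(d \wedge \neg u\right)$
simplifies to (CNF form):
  $d$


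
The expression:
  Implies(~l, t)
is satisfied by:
  {t: True, l: True}
  {t: True, l: False}
  {l: True, t: False}


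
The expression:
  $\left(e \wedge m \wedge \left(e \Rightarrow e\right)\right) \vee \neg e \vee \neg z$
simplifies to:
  $m \vee \neg e \vee \neg z$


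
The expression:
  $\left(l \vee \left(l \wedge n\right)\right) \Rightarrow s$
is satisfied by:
  {s: True, l: False}
  {l: False, s: False}
  {l: True, s: True}


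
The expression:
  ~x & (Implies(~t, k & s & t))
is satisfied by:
  {t: True, x: False}


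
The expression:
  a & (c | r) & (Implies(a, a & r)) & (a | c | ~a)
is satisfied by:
  {r: True, a: True}


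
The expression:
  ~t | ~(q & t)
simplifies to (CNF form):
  ~q | ~t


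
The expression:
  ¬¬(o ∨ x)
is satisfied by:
  {x: True, o: True}
  {x: True, o: False}
  {o: True, x: False}


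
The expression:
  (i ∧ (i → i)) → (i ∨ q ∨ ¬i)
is always true.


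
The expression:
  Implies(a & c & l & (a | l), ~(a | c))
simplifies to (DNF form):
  ~a | ~c | ~l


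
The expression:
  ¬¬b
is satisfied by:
  {b: True}


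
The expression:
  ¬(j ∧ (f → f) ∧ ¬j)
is always true.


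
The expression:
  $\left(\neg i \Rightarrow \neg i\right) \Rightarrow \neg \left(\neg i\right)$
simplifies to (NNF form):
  $i$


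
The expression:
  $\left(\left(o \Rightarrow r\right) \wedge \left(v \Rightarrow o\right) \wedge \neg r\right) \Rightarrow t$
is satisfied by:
  {r: True, t: True, o: True, v: True}
  {r: True, t: True, o: True, v: False}
  {r: True, t: True, v: True, o: False}
  {r: True, t: True, v: False, o: False}
  {r: True, o: True, v: True, t: False}
  {r: True, o: True, v: False, t: False}
  {r: True, o: False, v: True, t: False}
  {r: True, o: False, v: False, t: False}
  {t: True, o: True, v: True, r: False}
  {t: True, o: True, v: False, r: False}
  {t: True, v: True, o: False, r: False}
  {t: True, v: False, o: False, r: False}
  {o: True, v: True, t: False, r: False}
  {o: True, t: False, v: False, r: False}
  {v: True, t: False, o: False, r: False}


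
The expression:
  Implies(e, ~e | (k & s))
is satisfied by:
  {s: True, k: True, e: False}
  {s: True, k: False, e: False}
  {k: True, s: False, e: False}
  {s: False, k: False, e: False}
  {s: True, e: True, k: True}


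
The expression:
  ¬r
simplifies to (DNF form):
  ¬r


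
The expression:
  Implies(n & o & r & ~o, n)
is always true.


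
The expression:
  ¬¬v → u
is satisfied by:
  {u: True, v: False}
  {v: False, u: False}
  {v: True, u: True}


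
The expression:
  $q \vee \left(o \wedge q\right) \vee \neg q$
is always true.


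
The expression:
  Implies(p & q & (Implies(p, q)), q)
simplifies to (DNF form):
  True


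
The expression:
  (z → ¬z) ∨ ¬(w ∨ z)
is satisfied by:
  {z: False}


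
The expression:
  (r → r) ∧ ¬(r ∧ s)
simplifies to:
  ¬r ∨ ¬s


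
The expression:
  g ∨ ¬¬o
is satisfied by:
  {o: True, g: True}
  {o: True, g: False}
  {g: True, o: False}


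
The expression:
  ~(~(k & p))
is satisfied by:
  {p: True, k: True}


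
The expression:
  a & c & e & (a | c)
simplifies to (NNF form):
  a & c & e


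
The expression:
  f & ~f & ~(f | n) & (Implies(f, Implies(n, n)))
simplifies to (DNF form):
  False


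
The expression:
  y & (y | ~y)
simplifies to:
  y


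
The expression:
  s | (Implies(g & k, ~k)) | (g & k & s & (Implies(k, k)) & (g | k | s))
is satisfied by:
  {s: True, g: False, k: False}
  {g: False, k: False, s: False}
  {s: True, k: True, g: False}
  {k: True, g: False, s: False}
  {s: True, g: True, k: False}
  {g: True, s: False, k: False}
  {s: True, k: True, g: True}


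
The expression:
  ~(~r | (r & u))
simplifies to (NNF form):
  r & ~u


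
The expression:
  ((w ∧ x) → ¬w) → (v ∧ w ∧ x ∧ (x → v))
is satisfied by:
  {w: True, x: True}


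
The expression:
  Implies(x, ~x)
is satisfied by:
  {x: False}


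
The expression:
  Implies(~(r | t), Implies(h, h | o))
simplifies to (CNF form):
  True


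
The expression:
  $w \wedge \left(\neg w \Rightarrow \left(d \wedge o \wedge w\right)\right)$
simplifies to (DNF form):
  $w$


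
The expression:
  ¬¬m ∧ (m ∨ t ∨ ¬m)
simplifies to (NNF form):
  m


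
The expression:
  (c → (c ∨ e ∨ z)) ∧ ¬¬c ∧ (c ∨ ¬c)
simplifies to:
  c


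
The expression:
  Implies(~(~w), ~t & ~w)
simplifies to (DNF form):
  ~w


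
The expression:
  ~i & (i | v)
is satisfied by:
  {v: True, i: False}


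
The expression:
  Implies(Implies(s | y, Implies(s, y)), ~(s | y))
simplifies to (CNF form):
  ~y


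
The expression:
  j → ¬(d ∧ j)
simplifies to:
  ¬d ∨ ¬j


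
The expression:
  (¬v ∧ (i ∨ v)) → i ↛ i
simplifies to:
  v ∨ ¬i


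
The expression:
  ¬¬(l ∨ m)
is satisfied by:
  {m: True, l: True}
  {m: True, l: False}
  {l: True, m: False}


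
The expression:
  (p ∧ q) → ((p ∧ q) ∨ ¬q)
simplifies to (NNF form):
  True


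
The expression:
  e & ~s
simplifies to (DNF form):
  e & ~s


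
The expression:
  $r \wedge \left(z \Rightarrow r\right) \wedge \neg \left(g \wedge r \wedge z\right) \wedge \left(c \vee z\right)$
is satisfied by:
  {r: True, c: True, g: False, z: False}
  {r: True, z: True, c: True, g: False}
  {r: True, z: True, c: False, g: False}
  {r: True, g: True, c: True, z: False}


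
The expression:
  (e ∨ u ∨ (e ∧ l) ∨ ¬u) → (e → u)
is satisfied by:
  {u: True, e: False}
  {e: False, u: False}
  {e: True, u: True}


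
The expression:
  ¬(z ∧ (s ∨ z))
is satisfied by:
  {z: False}


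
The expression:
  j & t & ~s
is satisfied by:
  {t: True, j: True, s: False}


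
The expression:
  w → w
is always true.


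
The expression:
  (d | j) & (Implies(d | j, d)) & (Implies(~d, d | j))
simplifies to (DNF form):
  d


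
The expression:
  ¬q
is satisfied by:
  {q: False}


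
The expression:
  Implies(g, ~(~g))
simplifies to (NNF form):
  True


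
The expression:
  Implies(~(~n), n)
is always true.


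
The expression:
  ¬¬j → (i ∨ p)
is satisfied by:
  {i: True, p: True, j: False}
  {i: True, p: False, j: False}
  {p: True, i: False, j: False}
  {i: False, p: False, j: False}
  {i: True, j: True, p: True}
  {i: True, j: True, p: False}
  {j: True, p: True, i: False}


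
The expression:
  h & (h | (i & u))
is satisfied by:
  {h: True}


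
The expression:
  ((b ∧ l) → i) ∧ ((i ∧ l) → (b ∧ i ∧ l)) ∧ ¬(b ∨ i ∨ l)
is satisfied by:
  {i: False, l: False, b: False}


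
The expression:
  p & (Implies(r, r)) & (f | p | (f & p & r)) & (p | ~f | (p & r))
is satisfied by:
  {p: True}


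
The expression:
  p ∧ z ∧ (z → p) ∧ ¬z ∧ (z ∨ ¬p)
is never true.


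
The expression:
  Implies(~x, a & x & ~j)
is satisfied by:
  {x: True}


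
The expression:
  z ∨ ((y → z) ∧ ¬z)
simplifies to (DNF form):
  z ∨ ¬y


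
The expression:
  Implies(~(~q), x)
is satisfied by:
  {x: True, q: False}
  {q: False, x: False}
  {q: True, x: True}


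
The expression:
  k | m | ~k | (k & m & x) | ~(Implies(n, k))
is always true.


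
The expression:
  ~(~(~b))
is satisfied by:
  {b: False}


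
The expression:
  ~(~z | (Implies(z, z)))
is never true.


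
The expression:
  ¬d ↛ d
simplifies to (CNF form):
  True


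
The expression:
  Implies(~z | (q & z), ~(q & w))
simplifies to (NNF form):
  ~q | ~w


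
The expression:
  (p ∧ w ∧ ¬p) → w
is always true.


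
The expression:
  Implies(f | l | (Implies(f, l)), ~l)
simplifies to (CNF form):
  ~l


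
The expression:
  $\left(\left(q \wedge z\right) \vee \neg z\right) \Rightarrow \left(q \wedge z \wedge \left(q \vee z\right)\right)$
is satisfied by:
  {z: True}


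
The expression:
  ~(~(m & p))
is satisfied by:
  {m: True, p: True}


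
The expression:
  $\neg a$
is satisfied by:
  {a: False}


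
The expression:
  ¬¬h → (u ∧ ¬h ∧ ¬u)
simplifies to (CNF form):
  ¬h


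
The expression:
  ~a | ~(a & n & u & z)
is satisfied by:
  {u: False, z: False, n: False, a: False}
  {a: True, u: False, z: False, n: False}
  {n: True, u: False, z: False, a: False}
  {a: True, n: True, u: False, z: False}
  {z: True, a: False, u: False, n: False}
  {a: True, z: True, u: False, n: False}
  {n: True, z: True, a: False, u: False}
  {a: True, n: True, z: True, u: False}
  {u: True, n: False, z: False, a: False}
  {a: True, u: True, n: False, z: False}
  {n: True, u: True, a: False, z: False}
  {a: True, n: True, u: True, z: False}
  {z: True, u: True, n: False, a: False}
  {a: True, z: True, u: True, n: False}
  {n: True, z: True, u: True, a: False}


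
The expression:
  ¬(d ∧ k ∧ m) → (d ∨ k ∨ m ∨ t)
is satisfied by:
  {k: True, d: True, t: True, m: True}
  {k: True, d: True, t: True, m: False}
  {k: True, d: True, m: True, t: False}
  {k: True, d: True, m: False, t: False}
  {k: True, t: True, m: True, d: False}
  {k: True, t: True, m: False, d: False}
  {k: True, t: False, m: True, d: False}
  {k: True, t: False, m: False, d: False}
  {d: True, t: True, m: True, k: False}
  {d: True, t: True, m: False, k: False}
  {d: True, m: True, t: False, k: False}
  {d: True, m: False, t: False, k: False}
  {t: True, m: True, d: False, k: False}
  {t: True, d: False, m: False, k: False}
  {m: True, d: False, t: False, k: False}


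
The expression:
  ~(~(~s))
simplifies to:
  ~s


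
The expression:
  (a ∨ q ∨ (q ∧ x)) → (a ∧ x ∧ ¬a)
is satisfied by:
  {q: False, a: False}


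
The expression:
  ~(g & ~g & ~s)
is always true.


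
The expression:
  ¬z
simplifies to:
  ¬z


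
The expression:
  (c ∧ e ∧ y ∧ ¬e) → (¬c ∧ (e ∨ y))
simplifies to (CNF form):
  True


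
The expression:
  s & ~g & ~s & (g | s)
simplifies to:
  False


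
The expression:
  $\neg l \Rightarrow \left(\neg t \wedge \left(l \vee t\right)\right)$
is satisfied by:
  {l: True}


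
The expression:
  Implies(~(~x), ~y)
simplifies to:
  ~x | ~y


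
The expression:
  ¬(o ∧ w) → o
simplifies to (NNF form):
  o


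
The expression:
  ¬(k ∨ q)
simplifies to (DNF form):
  ¬k ∧ ¬q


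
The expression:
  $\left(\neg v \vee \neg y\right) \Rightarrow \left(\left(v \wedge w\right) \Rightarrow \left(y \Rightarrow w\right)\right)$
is always true.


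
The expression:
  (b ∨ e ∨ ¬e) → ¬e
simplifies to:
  ¬e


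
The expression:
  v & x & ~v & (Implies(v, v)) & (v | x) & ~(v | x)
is never true.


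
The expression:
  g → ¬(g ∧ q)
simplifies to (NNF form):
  ¬g ∨ ¬q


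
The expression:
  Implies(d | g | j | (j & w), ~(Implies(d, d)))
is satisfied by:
  {g: False, d: False, j: False}


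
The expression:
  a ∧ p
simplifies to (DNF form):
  a ∧ p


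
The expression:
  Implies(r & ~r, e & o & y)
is always true.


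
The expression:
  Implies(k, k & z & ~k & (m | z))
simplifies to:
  ~k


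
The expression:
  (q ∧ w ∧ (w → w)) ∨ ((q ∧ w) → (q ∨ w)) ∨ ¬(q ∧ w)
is always true.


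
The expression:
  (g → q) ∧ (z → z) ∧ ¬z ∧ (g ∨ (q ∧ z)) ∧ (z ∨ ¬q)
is never true.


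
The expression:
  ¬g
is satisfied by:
  {g: False}


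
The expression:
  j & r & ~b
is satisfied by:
  {r: True, j: True, b: False}


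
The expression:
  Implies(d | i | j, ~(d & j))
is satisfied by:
  {d: False, j: False}
  {j: True, d: False}
  {d: True, j: False}


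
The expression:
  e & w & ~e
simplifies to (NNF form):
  False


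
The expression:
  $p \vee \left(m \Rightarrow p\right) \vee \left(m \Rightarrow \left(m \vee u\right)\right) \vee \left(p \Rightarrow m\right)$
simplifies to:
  $\text{True}$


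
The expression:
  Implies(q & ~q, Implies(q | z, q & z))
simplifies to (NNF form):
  True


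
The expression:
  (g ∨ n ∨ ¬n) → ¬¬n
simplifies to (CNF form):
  n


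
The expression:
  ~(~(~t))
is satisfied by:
  {t: False}


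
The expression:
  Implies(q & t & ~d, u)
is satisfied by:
  {d: True, u: True, t: False, q: False}
  {d: True, u: False, t: False, q: False}
  {u: True, d: False, t: False, q: False}
  {d: False, u: False, t: False, q: False}
  {q: True, d: True, u: True, t: False}
  {q: True, d: True, u: False, t: False}
  {q: True, u: True, d: False, t: False}
  {q: True, u: False, d: False, t: False}
  {d: True, t: True, u: True, q: False}
  {d: True, t: True, u: False, q: False}
  {t: True, u: True, d: False, q: False}
  {t: True, d: False, u: False, q: False}
  {q: True, t: True, d: True, u: True}
  {q: True, t: True, d: True, u: False}
  {q: True, t: True, u: True, d: False}


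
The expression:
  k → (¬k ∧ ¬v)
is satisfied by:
  {k: False}


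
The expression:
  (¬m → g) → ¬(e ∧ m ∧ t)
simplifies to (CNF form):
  ¬e ∨ ¬m ∨ ¬t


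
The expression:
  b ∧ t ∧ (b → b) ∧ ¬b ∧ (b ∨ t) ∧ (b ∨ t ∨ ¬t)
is never true.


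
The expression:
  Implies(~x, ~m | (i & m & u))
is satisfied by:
  {x: True, u: True, i: True, m: False}
  {x: True, u: True, i: False, m: False}
  {x: True, i: True, m: False, u: False}
  {x: True, i: False, m: False, u: False}
  {u: True, i: True, m: False, x: False}
  {u: True, i: False, m: False, x: False}
  {i: True, u: False, m: False, x: False}
  {i: False, u: False, m: False, x: False}
  {x: True, u: True, m: True, i: True}
  {x: True, u: True, m: True, i: False}
  {x: True, m: True, i: True, u: False}
  {x: True, m: True, i: False, u: False}
  {u: True, m: True, i: True, x: False}


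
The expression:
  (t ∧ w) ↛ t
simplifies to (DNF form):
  False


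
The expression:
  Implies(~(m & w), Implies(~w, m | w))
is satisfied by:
  {m: True, w: True}
  {m: True, w: False}
  {w: True, m: False}


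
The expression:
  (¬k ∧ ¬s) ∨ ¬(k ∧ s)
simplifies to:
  ¬k ∨ ¬s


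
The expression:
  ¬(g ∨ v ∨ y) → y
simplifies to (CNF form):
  g ∨ v ∨ y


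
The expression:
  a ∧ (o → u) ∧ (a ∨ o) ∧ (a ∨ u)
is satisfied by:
  {a: True, u: True, o: False}
  {a: True, o: False, u: False}
  {a: True, u: True, o: True}


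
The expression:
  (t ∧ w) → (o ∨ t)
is always true.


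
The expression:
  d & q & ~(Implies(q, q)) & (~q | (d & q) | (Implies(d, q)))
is never true.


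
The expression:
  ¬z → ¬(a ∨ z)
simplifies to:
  z ∨ ¬a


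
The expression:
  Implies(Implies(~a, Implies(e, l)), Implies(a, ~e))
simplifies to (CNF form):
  ~a | ~e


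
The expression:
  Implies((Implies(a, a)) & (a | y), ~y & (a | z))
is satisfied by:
  {y: False}


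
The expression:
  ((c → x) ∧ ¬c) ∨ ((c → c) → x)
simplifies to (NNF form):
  x ∨ ¬c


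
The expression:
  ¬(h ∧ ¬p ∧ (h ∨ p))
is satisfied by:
  {p: True, h: False}
  {h: False, p: False}
  {h: True, p: True}


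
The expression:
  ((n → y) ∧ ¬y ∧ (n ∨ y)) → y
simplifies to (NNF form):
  True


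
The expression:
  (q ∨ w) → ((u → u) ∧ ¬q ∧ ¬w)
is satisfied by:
  {q: False, w: False}


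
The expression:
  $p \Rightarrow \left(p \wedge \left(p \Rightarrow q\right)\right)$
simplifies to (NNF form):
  $q \vee \neg p$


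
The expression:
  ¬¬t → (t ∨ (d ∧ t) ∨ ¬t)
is always true.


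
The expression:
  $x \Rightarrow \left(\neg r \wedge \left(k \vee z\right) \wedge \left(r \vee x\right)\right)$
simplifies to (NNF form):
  $\left(k \wedge \neg r\right) \vee \left(z \wedge \neg r\right) \vee \neg x$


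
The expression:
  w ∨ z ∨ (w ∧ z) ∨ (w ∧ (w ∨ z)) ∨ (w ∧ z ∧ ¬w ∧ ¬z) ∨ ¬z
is always true.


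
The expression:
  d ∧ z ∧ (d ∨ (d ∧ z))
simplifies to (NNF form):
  d ∧ z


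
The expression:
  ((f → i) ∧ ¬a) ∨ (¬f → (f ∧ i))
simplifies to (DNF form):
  f ∨ ¬a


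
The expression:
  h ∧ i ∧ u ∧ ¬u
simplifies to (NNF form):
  False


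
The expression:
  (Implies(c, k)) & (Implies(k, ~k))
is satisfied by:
  {k: False, c: False}


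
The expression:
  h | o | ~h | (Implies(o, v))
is always true.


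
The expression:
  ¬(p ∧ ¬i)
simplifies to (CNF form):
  i ∨ ¬p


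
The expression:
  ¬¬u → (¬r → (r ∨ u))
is always true.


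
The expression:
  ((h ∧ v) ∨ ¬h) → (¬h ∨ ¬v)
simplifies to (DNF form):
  ¬h ∨ ¬v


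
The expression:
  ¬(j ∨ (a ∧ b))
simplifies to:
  ¬j ∧ (¬a ∨ ¬b)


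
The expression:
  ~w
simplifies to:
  ~w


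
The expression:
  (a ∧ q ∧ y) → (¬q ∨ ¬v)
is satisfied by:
  {v: False, q: False, a: False, y: False}
  {y: True, v: False, q: False, a: False}
  {a: True, v: False, q: False, y: False}
  {y: True, a: True, v: False, q: False}
  {q: True, y: False, v: False, a: False}
  {y: True, q: True, v: False, a: False}
  {a: True, q: True, y: False, v: False}
  {y: True, a: True, q: True, v: False}
  {v: True, a: False, q: False, y: False}
  {y: True, v: True, a: False, q: False}
  {a: True, v: True, y: False, q: False}
  {y: True, a: True, v: True, q: False}
  {q: True, v: True, a: False, y: False}
  {y: True, q: True, v: True, a: False}
  {a: True, q: True, v: True, y: False}


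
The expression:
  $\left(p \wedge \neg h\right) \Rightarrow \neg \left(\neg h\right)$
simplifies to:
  $h \vee \neg p$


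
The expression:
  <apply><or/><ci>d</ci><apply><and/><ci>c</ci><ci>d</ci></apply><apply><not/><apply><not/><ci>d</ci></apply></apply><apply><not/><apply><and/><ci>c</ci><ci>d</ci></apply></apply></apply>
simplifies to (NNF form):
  <true/>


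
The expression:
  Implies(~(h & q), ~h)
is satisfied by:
  {q: True, h: False}
  {h: False, q: False}
  {h: True, q: True}


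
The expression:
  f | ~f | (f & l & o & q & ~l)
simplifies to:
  True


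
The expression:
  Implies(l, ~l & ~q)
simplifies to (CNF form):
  ~l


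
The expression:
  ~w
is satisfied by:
  {w: False}


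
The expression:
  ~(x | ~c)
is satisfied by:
  {c: True, x: False}


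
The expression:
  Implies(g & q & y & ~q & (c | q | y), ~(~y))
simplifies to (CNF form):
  True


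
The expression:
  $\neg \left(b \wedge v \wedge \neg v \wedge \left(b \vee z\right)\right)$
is always true.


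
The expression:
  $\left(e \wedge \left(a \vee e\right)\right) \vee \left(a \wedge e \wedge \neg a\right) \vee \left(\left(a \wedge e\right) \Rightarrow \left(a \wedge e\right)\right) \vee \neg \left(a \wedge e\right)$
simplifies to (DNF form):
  $\text{True}$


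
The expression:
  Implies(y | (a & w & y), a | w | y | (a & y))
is always true.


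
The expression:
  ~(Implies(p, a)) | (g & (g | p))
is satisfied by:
  {g: True, p: True, a: False}
  {g: True, a: False, p: False}
  {g: True, p: True, a: True}
  {g: True, a: True, p: False}
  {p: True, a: False, g: False}


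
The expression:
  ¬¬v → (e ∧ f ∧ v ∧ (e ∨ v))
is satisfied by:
  {e: True, f: True, v: False}
  {e: True, f: False, v: False}
  {f: True, e: False, v: False}
  {e: False, f: False, v: False}
  {e: True, v: True, f: True}


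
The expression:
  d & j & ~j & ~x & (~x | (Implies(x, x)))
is never true.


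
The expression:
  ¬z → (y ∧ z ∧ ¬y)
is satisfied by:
  {z: True}


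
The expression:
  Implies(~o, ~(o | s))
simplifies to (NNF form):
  o | ~s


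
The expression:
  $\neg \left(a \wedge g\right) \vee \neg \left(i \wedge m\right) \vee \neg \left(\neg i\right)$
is always true.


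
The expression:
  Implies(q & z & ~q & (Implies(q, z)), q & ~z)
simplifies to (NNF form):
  True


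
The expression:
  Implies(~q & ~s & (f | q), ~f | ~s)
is always true.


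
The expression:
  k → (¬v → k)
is always true.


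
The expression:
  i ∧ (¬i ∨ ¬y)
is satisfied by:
  {i: True, y: False}


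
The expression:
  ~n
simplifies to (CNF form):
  ~n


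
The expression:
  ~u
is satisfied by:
  {u: False}


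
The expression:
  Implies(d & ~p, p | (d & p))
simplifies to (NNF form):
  p | ~d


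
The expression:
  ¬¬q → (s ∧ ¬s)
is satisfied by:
  {q: False}


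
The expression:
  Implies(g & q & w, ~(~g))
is always true.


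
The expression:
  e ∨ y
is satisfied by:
  {y: True, e: True}
  {y: True, e: False}
  {e: True, y: False}


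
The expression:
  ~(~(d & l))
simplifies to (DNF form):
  d & l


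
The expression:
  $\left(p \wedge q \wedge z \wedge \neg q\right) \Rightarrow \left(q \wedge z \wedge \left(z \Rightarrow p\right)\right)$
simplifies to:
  $\text{True}$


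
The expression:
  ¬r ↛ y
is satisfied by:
  {y: False, r: False}


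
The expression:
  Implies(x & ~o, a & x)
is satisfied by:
  {a: True, o: True, x: False}
  {a: True, o: False, x: False}
  {o: True, a: False, x: False}
  {a: False, o: False, x: False}
  {a: True, x: True, o: True}
  {a: True, x: True, o: False}
  {x: True, o: True, a: False}


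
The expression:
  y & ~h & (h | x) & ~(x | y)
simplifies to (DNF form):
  False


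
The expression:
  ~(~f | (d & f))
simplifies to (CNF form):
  f & ~d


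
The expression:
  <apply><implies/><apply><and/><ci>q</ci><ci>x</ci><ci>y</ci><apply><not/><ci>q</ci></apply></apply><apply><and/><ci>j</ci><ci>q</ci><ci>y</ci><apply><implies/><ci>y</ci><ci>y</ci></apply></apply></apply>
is always true.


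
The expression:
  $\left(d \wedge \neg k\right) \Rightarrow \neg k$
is always true.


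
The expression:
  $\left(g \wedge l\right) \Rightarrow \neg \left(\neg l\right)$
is always true.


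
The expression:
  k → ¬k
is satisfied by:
  {k: False}


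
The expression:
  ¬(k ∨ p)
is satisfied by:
  {p: False, k: False}


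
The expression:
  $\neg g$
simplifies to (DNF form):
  $\neg g$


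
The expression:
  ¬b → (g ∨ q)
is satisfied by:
  {b: True, q: True, g: True}
  {b: True, q: True, g: False}
  {b: True, g: True, q: False}
  {b: True, g: False, q: False}
  {q: True, g: True, b: False}
  {q: True, g: False, b: False}
  {g: True, q: False, b: False}


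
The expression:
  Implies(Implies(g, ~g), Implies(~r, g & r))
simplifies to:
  g | r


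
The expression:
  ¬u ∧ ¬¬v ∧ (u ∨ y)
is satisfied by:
  {y: True, v: True, u: False}


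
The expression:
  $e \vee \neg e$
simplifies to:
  $\text{True}$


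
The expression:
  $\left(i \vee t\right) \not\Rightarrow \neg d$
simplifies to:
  $d \wedge \left(i \vee t\right)$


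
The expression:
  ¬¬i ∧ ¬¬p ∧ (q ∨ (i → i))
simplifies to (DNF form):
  i ∧ p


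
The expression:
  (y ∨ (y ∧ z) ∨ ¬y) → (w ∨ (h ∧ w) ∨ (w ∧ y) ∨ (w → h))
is always true.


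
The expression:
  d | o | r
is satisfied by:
  {r: True, d: True, o: True}
  {r: True, d: True, o: False}
  {r: True, o: True, d: False}
  {r: True, o: False, d: False}
  {d: True, o: True, r: False}
  {d: True, o: False, r: False}
  {o: True, d: False, r: False}


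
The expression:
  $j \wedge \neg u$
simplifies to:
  $j \wedge \neg u$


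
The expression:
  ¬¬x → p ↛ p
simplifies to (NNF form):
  ¬x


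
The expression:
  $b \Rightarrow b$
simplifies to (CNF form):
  $\text{True}$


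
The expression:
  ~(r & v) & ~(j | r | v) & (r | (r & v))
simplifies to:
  False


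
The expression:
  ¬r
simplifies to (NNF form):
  ¬r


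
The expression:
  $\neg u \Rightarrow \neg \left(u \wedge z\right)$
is always true.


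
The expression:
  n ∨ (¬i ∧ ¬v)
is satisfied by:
  {n: True, i: False, v: False}
  {n: True, v: True, i: False}
  {n: True, i: True, v: False}
  {n: True, v: True, i: True}
  {v: False, i: False, n: False}


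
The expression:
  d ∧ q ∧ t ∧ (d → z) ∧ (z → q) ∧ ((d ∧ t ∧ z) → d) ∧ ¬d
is never true.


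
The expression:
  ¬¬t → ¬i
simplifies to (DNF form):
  ¬i ∨ ¬t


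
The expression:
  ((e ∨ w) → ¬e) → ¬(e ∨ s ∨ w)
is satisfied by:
  {e: True, w: False, s: False}
  {e: True, s: True, w: False}
  {e: True, w: True, s: False}
  {e: True, s: True, w: True}
  {s: False, w: False, e: False}


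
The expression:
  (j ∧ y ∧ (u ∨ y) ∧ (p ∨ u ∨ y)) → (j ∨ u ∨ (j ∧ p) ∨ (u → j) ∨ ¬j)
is always true.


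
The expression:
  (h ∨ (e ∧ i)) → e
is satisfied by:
  {e: True, h: False}
  {h: False, e: False}
  {h: True, e: True}


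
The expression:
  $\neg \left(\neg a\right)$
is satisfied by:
  {a: True}


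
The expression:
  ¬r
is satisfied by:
  {r: False}


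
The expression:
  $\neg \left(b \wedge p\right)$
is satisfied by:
  {p: False, b: False}
  {b: True, p: False}
  {p: True, b: False}


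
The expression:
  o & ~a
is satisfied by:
  {o: True, a: False}


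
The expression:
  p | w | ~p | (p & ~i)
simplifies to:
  True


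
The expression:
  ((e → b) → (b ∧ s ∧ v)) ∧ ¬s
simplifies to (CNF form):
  e ∧ ¬b ∧ ¬s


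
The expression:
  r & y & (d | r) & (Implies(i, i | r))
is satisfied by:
  {r: True, y: True}


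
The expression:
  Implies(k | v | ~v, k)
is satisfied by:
  {k: True}


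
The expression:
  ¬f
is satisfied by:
  {f: False}


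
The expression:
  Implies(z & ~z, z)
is always true.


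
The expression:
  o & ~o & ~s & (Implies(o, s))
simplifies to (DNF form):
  False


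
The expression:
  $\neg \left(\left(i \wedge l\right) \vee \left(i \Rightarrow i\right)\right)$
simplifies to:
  $\text{False}$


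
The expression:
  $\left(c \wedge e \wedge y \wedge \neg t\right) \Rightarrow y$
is always true.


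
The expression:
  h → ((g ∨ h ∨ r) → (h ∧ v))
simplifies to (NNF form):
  v ∨ ¬h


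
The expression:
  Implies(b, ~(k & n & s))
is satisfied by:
  {s: False, k: False, n: False, b: False}
  {b: True, s: False, k: False, n: False}
  {n: True, s: False, k: False, b: False}
  {b: True, n: True, s: False, k: False}
  {k: True, b: False, s: False, n: False}
  {b: True, k: True, s: False, n: False}
  {n: True, k: True, b: False, s: False}
  {b: True, n: True, k: True, s: False}
  {s: True, n: False, k: False, b: False}
  {b: True, s: True, n: False, k: False}
  {n: True, s: True, b: False, k: False}
  {b: True, n: True, s: True, k: False}
  {k: True, s: True, n: False, b: False}
  {b: True, k: True, s: True, n: False}
  {n: True, k: True, s: True, b: False}


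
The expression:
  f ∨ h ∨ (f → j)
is always true.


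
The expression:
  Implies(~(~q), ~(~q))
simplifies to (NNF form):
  True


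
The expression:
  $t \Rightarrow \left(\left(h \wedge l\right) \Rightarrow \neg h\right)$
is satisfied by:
  {l: False, t: False, h: False}
  {h: True, l: False, t: False}
  {t: True, l: False, h: False}
  {h: True, t: True, l: False}
  {l: True, h: False, t: False}
  {h: True, l: True, t: False}
  {t: True, l: True, h: False}


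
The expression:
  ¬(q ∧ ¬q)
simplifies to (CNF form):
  True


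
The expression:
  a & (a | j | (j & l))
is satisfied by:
  {a: True}


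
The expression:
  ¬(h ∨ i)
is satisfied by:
  {i: False, h: False}


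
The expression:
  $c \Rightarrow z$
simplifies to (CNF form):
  $z \vee \neg c$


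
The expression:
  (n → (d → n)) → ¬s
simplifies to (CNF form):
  ¬s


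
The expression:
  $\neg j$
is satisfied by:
  {j: False}


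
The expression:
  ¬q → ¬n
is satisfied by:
  {q: True, n: False}
  {n: False, q: False}
  {n: True, q: True}


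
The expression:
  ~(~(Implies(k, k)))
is always true.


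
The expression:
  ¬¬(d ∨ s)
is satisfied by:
  {d: True, s: True}
  {d: True, s: False}
  {s: True, d: False}


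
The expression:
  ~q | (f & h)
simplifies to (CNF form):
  (f | ~q) & (h | ~q)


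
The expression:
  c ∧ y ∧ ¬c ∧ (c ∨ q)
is never true.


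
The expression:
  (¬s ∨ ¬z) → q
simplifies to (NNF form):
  q ∨ (s ∧ z)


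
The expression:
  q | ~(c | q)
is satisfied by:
  {q: True, c: False}
  {c: False, q: False}
  {c: True, q: True}


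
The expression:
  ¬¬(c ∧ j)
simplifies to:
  c ∧ j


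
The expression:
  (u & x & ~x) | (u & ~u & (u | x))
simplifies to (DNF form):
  False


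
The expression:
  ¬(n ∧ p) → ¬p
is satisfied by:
  {n: True, p: False}
  {p: False, n: False}
  {p: True, n: True}


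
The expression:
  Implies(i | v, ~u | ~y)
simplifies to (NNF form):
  ~u | ~y | (~i & ~v)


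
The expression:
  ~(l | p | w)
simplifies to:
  ~l & ~p & ~w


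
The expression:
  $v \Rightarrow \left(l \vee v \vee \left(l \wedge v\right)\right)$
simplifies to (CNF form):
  $\text{True}$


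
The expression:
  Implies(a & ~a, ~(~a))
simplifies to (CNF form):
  True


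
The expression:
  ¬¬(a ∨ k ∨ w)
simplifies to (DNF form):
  a ∨ k ∨ w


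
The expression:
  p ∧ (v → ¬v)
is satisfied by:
  {p: True, v: False}


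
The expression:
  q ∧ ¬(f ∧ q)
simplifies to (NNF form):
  q ∧ ¬f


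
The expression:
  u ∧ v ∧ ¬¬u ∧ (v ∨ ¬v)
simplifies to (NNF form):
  u ∧ v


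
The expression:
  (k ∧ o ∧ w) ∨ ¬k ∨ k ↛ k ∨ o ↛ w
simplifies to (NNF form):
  o ∨ ¬k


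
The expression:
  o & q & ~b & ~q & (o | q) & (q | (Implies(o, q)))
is never true.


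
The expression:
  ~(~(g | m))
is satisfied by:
  {m: True, g: True}
  {m: True, g: False}
  {g: True, m: False}


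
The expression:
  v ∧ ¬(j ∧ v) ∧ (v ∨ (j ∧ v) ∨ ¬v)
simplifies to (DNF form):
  v ∧ ¬j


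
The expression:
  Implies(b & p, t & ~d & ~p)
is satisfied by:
  {p: False, b: False}
  {b: True, p: False}
  {p: True, b: False}


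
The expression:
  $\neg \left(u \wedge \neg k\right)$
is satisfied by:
  {k: True, u: False}
  {u: False, k: False}
  {u: True, k: True}


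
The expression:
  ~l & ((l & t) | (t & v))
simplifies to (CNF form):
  t & v & ~l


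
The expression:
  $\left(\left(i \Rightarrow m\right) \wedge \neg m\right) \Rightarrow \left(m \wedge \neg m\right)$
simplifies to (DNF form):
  $i \vee m$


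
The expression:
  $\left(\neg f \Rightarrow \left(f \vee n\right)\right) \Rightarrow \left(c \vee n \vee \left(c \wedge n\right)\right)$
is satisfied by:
  {n: True, c: True, f: False}
  {n: True, c: False, f: False}
  {c: True, n: False, f: False}
  {n: False, c: False, f: False}
  {f: True, n: True, c: True}
  {f: True, n: True, c: False}
  {f: True, c: True, n: False}
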